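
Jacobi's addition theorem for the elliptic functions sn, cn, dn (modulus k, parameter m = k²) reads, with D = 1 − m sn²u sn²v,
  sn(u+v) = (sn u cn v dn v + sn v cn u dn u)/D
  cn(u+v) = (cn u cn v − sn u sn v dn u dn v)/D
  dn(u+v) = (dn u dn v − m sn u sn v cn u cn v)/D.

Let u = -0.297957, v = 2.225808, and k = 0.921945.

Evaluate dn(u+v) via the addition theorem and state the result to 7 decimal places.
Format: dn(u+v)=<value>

dn(u+v)=0.4224551

sn u = -0.2900590215713076, cn u = 0.9570087585832722, dn u = 0.963580492106506
sn v = 0.99798888675968, cn v = 0.06338913080469346, dn v = 0.3917049930866016
m = k² = 0.849982583025
D = 1 − m·sn²u·sn²v = 0.9287747155450245
dn(u+v) = (dn u·dn v − m·sn u·sn v·cn u·cn v)/D = 0.3923656124281977/0.9287747155450245 = 0.4224550968723877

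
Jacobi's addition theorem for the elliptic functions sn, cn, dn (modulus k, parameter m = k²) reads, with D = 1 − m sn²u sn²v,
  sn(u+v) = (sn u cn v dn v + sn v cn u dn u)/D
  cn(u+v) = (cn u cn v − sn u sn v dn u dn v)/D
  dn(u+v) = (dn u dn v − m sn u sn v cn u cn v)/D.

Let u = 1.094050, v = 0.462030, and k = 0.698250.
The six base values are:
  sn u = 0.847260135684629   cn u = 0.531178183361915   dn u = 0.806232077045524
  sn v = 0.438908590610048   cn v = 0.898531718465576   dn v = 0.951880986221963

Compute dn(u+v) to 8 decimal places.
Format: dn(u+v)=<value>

dn(u+v)=0.73013012

m = k² = 0.4875530625
D = 1 − m·sn²u·sn²v = 0.9325776948073636
dn(u+v) = (dn u·dn v − m·sn u·sn v·cn u·cn v)/D = 0.6809030632407985/0.9325776948073636 = 0.7301301189510523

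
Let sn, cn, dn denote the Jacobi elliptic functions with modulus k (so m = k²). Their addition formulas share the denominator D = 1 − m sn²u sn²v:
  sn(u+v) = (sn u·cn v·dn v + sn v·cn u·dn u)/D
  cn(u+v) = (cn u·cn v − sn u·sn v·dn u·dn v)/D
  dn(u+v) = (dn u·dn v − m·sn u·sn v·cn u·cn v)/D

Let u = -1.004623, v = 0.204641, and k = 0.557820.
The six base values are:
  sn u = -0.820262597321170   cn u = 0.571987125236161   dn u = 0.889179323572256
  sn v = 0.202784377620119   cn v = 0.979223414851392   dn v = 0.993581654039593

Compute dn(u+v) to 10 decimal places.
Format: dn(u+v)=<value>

m = k² = 0.3111631524
D = 1 − m·sn²u·sn²v = 0.9913907965953577
dn(u+v) = (dn u·dn v − m·sn u·sn v·cn u·cn v)/D = 0.9124619555571268/0.9913907965953577 = 0.9203857436348118

dn(u+v)=0.9203857436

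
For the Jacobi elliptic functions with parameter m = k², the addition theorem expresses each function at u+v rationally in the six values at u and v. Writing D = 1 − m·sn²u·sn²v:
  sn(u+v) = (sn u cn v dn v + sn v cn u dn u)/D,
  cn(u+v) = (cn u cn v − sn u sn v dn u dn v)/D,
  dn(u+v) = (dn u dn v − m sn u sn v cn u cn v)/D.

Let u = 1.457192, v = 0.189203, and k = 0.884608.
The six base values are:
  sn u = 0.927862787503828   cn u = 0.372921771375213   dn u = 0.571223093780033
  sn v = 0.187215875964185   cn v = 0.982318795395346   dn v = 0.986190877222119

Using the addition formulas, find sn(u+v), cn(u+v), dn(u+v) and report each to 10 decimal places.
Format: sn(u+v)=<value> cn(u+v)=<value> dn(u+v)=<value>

sn(u+v)=0.9614546529 cn(u+v)=0.2749635439 dn(u+v)=0.5259581044

m = k² = 0.782531313664
D = 1 − m·sn²u·sn²v = 0.9763868139680889
sn(u+v) = (sn u·cn v·dn v + sn v·cn u·dn u)/D = 0.9387516452843658/0.9763868139680889 = 0.9614546528636824
cn(u+v) = (cn u·cn v − sn u·sn v·dn u·dn v)/D = 0.2684707786084953/0.9763868139680889 = 0.2749635439231461
dn(u+v) = (dn u·dn v − m·sn u·sn v·cn u·cn v)/D = 0.5135385578134207/0.9763868139680889 = 0.5259581043770677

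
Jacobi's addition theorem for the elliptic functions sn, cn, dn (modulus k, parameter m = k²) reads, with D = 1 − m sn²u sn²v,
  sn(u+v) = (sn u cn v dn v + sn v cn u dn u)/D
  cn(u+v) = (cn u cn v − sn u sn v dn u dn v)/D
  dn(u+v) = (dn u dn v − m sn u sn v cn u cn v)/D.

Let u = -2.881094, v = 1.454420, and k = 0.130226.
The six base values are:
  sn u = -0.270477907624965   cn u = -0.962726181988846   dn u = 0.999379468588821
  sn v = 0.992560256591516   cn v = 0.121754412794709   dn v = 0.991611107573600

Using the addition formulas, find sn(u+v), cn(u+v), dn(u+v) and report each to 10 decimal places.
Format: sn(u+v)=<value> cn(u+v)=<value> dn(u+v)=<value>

m = k² = 0.016958811076
D = 1 − m·sn²u·sn²v = 0.9987777142140502
sn(u+v) = (sn u·cn v·dn v + sn v·cn u·dn u)/D = -0.9876264057303298/0.9987777142140502 = -0.988835044750177
cn(u+v) = (cn u·cn v − sn u·sn v·dn u·dn v)/D = 0.1488321373723864/0.9987777142140502 = 0.1490142754031153
dn(u+v) = (dn u·dn v − m·sn u·sn v·cn u·cn v)/D = 0.990462113226352/0.9987777142140502 = 0.9916742225328467

sn(u+v)=-0.9888350448 cn(u+v)=0.1490142754 dn(u+v)=0.9916742225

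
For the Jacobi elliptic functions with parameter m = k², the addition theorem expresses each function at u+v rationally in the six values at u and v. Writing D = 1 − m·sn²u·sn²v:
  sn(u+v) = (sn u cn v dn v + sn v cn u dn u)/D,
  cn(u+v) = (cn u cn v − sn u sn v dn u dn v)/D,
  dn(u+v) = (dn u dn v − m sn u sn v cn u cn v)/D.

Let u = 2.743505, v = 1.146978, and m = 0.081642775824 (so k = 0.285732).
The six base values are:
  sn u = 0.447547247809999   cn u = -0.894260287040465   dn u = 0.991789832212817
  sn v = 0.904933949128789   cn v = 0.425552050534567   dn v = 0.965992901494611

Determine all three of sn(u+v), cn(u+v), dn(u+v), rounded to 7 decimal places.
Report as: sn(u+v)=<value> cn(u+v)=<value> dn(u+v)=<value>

m = k² = 0.081642775824
D = 1 − m·sn²u·sn²v = 0.9866084975109461
sn(u+v) = (sn u·cn v·dn v + sn v·cn u·dn u)/D = -0.6186246046042979/0.9866084975109461 = -0.6270213627441766
cn(u+v) = (cn u·cn v − sn u·sn v·dn u·dn v)/D = -0.7685700527206239/0.9866084975109461 = -0.7790020607562189
dn(u+v) = (dn u·dn v − m·sn u·sn v·cn u·cn v)/D = 0.9706451106613957/0.9866084975109461 = 0.9838199378073233

sn(u+v)=-0.6270214 cn(u+v)=-0.7790021 dn(u+v)=0.9838199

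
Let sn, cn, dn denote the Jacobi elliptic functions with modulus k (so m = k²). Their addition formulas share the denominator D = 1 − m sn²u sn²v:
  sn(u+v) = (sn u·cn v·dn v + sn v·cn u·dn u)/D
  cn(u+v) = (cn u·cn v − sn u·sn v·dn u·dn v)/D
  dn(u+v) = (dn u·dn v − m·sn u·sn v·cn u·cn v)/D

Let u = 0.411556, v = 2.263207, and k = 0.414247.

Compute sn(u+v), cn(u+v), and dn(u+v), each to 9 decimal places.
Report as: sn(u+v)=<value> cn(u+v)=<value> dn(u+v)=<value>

sn u = 0.3982710579222782, cn u = 0.9172677713849262, dn u = 0.9862964791023293
sn v = 0.8430263155317194, cn v = -0.5378723187904486, dn v = 0.9370403448401867
m = k² = 0.171600577009
D = 1 − m·sn²u·sn²v = 0.980655455750555
sn(u+v) = (sn u·cn v·dn v + sn v·cn u·dn u)/D = 0.5619523746253921/0.980655455750555 = 0.5730375243722026
cn(u+v) = (cn u·cn v − sn u·sn v·dn u·dn v)/D = -0.8036757129254384/0.980655455750555 = -0.8195291304531995
dn(u+v) = (dn u·dn v − m·sn u·sn v·cn u·cn v)/D = 0.9526254750930291/0.980655455750555 = 0.9714170960930688

sn(u+v)=0.573037524 cn(u+v)=-0.819529130 dn(u+v)=0.971417096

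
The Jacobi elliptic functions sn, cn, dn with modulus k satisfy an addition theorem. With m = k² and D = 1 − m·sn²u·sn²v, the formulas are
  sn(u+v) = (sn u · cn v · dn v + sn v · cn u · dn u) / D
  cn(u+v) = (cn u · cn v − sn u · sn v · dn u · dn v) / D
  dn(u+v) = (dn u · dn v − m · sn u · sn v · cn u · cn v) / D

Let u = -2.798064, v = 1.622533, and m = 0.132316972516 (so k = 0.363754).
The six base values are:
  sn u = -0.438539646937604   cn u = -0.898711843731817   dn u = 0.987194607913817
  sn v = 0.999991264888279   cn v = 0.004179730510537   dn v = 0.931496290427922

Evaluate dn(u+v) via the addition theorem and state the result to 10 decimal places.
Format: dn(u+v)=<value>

dn(u+v)=0.9433551039

m = k² = 0.132316972516
D = 1 − m·sn²u·sn²v = 0.9745536384535613
dn(u+v) = (dn u·dn v − m·sn u·sn v·cn u·cn v)/D = 0.919350148892698/0.9745536384535613 = 0.9433551039340829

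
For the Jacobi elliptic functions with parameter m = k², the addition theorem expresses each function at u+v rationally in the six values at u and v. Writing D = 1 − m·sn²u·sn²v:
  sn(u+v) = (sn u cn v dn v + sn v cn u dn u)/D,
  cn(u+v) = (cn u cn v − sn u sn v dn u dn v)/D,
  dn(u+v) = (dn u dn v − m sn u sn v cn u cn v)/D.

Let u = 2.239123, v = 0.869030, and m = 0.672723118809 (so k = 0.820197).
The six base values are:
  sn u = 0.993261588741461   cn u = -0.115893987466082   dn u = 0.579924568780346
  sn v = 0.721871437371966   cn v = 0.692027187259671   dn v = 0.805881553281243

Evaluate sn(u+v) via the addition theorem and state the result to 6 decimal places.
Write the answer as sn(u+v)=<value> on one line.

m = k² = 0.672723118809
D = 1 − m·sn²u·sn²v = 0.6541535270242664
sn(u+v) = (sn u·cn v·dn v + sn v·cn u·dn u)/D = 0.5054171731188868/0.6541535270242664 = 0.772627758223702

sn(u+v)=0.772628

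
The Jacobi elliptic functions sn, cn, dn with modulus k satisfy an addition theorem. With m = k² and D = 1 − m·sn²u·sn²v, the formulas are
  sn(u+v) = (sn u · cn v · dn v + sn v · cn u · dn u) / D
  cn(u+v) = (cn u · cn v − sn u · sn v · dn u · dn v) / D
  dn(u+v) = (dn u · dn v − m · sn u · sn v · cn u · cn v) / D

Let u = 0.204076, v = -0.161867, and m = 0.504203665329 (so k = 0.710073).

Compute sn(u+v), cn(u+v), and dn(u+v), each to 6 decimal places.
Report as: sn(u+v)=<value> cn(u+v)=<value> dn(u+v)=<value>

sn(u+v)=0.042190 cn(u+v)=0.999110 dn(u+v)=0.999551

sn u = 0.201969478359273, cn u = 0.9793918162876812, dn u = 0.989662917551202
sn v = -0.1608114009029629, cn v = 0.9869851535558306, dn v = 0.9934591781222356
m = k² = 0.504203665329
D = 1 − m·sn²u·sn²v = 0.9994681230659434
sn(u+v) = (sn u·cn v·dn v + sn v·cn u·dn u)/D = 0.04216771673428561/0.9994681230659434 = 0.04219015670548149
cn(u+v) = (cn u·cn v − sn u·sn v·dn u·dn v)/D = 0.9985781955812859/0.9994681230659434 = 0.9991095989315521
dn(u+v) = (dn u·dn v − m·sn u·sn v·cn u·cn v)/D = 0.9990195174528282/0.9994681230659434 = 0.9995511556569317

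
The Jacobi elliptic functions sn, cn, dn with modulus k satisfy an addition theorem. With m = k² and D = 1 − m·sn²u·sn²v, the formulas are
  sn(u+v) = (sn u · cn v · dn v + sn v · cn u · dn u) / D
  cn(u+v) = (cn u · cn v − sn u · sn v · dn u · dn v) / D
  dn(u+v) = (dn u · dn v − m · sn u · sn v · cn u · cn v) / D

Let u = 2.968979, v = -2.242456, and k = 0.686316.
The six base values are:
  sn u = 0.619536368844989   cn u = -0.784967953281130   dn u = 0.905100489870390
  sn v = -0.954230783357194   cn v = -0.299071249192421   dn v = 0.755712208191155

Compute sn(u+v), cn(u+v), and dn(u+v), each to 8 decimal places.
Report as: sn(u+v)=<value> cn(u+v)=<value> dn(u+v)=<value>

sn(u+v)=0.64394164 cn(u+v)=0.76507462 dn(u+v)=0.89704094

m = k² = 0.471029651856
D = 1 − m·sn²u·sn²v = 0.8353776849586777
sn(u+v) = (sn u·cn v·dn v + sn v·cn u·dn u)/D = 0.5379344741351918/0.8353776849586777 = 0.6439416372030587
cn(u+v) = (cn u·cn v − sn u·sn v·dn u·dn v)/D = 0.6391262614412072/0.8353776849586777 = 0.7650746158880481
dn(u+v) = (dn u·dn v − m·sn u·sn v·cn u·cn v)/D = 0.7493679858984439/0.8353776849586777 = 0.8970409425474559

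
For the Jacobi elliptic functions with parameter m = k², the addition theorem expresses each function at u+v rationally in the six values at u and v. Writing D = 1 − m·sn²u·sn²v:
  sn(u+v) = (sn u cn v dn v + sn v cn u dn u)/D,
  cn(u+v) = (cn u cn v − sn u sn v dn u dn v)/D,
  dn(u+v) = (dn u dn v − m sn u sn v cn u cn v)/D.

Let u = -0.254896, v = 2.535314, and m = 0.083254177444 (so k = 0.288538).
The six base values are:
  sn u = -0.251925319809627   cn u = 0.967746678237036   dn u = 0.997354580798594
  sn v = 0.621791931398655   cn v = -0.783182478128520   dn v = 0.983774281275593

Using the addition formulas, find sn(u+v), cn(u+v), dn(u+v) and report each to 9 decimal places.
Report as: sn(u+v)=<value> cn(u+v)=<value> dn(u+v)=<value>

sn(u+v)=0.795873197 cn(u+v)=-0.605463339 dn(u+v)=0.973275720

m = k² = 0.083254177444
D = 1 − m·sn²u·sn²v = 0.9979571342098963
sn(u+v) = (sn u·cn v·dn v + sn v·cn u·dn u)/D = 0.7942473345881282/0.9979571342098963 = 0.7958731967149577
cn(u+v) = (cn u·cn v − sn u·sn v·dn u·dn v)/D = -0.6042264585567921/0.9979571342098963 = -0.6054633388989909
dn(u+v) = (dn u·dn v − m·sn u·sn v·cn u·cn v)/D = 0.9712874479244908/0.9979571342098963 = 0.9732757195963929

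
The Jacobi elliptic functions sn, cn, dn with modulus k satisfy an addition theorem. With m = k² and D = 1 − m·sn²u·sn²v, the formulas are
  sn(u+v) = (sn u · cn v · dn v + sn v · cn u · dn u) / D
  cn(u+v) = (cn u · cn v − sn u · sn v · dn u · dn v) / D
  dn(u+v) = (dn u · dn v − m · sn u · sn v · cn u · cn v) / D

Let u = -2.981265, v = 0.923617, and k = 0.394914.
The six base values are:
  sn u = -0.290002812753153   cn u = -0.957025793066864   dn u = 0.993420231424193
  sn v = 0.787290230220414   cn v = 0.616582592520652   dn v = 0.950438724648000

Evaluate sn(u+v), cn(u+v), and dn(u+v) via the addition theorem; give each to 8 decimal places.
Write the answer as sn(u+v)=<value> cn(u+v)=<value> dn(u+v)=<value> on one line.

sn(u+v)=-0.92597607 cn(u+v)=-0.37758219 dn(u+v)=0.93074028

m = k² = 0.155957067396
D = 1 − m·sn²u·sn²v = 0.9918702122972675
sn(u+v) = (sn u·cn v·dn v + sn v·cn u·dn u)/D = -0.9184480843586109/0.9918702122972675 = -0.9259760732519592
cn(u+v) = (cn u·cn v − sn u·sn v·dn u·dn v)/D = -0.3745125290035361/0.9918702122972675 = -0.3775821920653599
dn(u+v) = (dn u·dn v − m·sn u·sn v·cn u·cn v)/D = 0.9231735589019358/0.9918702122972675 = 0.930740279782953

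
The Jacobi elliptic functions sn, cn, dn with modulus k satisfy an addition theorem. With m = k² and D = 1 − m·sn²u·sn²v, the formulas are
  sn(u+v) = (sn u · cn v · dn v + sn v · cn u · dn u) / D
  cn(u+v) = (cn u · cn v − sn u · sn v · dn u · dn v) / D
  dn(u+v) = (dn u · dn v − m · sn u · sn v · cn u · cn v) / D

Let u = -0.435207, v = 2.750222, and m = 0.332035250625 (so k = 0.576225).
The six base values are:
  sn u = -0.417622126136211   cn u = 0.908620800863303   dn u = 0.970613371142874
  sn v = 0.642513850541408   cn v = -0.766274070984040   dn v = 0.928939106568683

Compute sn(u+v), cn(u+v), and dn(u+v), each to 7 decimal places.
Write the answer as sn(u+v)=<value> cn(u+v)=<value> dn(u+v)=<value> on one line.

sn(u+v)=0.8850772 cn(u+v)=-0.4654443 dn(u+v)=0.8601723

m = k² = 0.332035250625
D = 1 − m·sn²u·sn²v = 0.9760934899243826
sn(u+v) = (sn u·cn v·dn v + sn v·cn u·dn u)/D = 0.8639180894833284/0.9760934899243826 = 0.8850771963966849
cn(u+v) = (cn u·cn v − sn u·sn v·dn u·dn v)/D = -0.4543171092268446/0.9760934899243826 = -0.4654442570475911
dn(u+v) = (dn u·dn v − m·sn u·sn v·cn u·cn v)/D = 0.8396085451683184/0.9760934899243826 = 0.8601722620169943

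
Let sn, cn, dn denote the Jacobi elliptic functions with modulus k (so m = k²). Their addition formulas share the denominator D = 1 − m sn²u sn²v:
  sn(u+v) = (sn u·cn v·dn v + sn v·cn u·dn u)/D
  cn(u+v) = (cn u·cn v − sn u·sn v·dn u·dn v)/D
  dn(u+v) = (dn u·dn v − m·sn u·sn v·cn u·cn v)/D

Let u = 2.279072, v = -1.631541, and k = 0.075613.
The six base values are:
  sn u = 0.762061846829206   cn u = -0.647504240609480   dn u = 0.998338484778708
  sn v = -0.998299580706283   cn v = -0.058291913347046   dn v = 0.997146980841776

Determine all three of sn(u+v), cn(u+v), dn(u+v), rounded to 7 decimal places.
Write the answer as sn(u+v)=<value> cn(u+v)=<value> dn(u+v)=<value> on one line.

m = k² = 0.005717325769
D = 1 − m·sn²u·sn²v = 0.996691012291623
sn(u+v) = (sn u·cn v·dn v + sn v·cn u·dn u)/D = 0.60103389692998/0.996691012291623 = 0.6030293135161961
cn(u+v) = (cn u·cn v − sn u·sn v·dn u·dn v)/D = 0.795079385171105/0.996691012291623 = 0.7977190276282654
dn(u+v) = (dn u·dn v − m·sn u·sn v·cn u·cn v)/D = 0.9956543763997089/0.996691012291623 = 0.9989599225044374

sn(u+v)=0.6030293 cn(u+v)=0.7977190 dn(u+v)=0.9989599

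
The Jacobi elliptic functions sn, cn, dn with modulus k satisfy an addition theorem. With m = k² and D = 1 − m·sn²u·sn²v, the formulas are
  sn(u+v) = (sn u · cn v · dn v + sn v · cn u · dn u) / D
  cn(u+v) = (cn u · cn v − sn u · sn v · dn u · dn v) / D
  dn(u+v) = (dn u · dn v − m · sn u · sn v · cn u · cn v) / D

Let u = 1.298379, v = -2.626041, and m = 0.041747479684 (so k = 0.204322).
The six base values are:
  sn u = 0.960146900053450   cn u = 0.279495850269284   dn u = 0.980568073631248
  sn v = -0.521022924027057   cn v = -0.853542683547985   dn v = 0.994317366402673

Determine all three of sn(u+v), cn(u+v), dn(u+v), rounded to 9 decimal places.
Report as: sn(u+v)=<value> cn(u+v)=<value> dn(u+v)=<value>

sn(u+v)=-0.967774272 cn(u+v)=0.251819299 dn(u+v)=0.980254993

m = k² = 0.041747479684
D = 1 − m·sn²u·sn²v = 0.9895523336711394
sn(u+v) = (sn u·cn v·dn v + sn v·cn u·dn u)/D = -0.9576632889023946/0.9895523336711394 = -0.9677742715734501
cn(u+v) = (cn u·cn v − sn u·sn v·dn u·dn v)/D = 0.24918837485454/0.9895523336711394 = 0.2518192988642413
dn(u+v) = (dn u·dn v − m·sn u·sn v·cn u·cn v)/D = 0.9700136160390098/0.9895523336711394 = 0.9802549931243728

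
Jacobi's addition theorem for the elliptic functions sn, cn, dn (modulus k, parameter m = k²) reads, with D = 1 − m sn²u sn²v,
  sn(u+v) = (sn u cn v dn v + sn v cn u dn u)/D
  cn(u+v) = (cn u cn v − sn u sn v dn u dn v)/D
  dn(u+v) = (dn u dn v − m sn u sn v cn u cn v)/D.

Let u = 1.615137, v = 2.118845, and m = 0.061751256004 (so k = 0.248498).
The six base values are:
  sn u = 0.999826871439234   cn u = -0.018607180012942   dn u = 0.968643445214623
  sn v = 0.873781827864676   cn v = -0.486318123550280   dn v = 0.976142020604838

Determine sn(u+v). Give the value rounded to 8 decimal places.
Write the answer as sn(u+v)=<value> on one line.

sn(u+v)=-0.51463725

m = k² = 0.061751256004
D = 1 − m·sn²u·sn²v = 0.9528695678772298
sn(u+v) = (sn u·cn v·dn v + sn v·cn u·dn u)/D = -0.4903821705453832/0.9528695678772298 = -0.5146372463524466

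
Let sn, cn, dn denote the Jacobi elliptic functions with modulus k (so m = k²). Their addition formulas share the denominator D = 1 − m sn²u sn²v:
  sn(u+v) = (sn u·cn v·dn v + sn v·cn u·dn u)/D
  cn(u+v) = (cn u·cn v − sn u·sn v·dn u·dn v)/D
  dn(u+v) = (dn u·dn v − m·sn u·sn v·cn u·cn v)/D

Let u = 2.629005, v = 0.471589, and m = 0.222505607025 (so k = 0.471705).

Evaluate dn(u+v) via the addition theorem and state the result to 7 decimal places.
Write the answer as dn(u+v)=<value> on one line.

sn u = 0.6451245068458812, cn u = -0.7640774637867934, dn u = 0.9525735477694873
sn v = 0.450992034004492, cn v = 0.8925279744996742, dn v = 0.9771098893098694
m = k² = 0.222505607025
D = 1 − m·sn²u·sn²v = 0.9811649931973061
dn(u+v) = (dn u·dn v − m·sn u·sn v·cn u·cn v)/D = 0.9749171928217025/0.9811649931973061 = 0.9936322632595726

dn(u+v)=0.9936323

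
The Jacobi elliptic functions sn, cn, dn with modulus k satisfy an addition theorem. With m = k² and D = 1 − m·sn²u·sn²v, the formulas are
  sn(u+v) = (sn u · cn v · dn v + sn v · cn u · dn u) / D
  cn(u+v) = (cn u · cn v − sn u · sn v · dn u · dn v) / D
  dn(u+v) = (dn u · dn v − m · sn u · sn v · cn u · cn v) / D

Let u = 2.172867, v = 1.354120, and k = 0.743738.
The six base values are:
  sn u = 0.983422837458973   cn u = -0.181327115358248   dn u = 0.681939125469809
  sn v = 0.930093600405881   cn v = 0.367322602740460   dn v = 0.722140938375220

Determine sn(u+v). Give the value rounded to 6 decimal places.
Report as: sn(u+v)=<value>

m = k² = 0.553146212644
D = 1 − m·sn²u·sn²v = 0.5372207963673661
sn(u+v) = (sn u·cn v·dn v + sn v·cn u·dn u)/D = 0.1458516078979044/0.5372207963673661 = 0.271492855235945

sn(u+v)=0.271493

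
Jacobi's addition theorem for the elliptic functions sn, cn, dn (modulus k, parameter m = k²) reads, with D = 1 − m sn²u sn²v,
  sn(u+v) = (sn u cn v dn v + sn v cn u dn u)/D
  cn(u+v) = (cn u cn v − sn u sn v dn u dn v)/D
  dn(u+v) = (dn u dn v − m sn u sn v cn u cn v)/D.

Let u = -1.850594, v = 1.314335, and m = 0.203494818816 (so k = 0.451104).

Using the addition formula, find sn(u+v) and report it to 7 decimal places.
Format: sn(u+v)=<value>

sn u = -0.9857428303057618, cn u = -0.1682589447868557, dn u = 0.8956932163151813
sn v = 0.9520343976643372, cn v = 0.3059910221949373, dn v = 0.9030827780274222
m = k² = 0.203494818816
D = 1 − m·sn²u·sn²v = 0.8207802405359929
sn(u+v) = (sn u·cn v·dn v + sn v·cn u·dn u)/D = -0.4158750406834546/0.8207802405359929 = -0.5066825687858621

sn(u+v)=-0.5066826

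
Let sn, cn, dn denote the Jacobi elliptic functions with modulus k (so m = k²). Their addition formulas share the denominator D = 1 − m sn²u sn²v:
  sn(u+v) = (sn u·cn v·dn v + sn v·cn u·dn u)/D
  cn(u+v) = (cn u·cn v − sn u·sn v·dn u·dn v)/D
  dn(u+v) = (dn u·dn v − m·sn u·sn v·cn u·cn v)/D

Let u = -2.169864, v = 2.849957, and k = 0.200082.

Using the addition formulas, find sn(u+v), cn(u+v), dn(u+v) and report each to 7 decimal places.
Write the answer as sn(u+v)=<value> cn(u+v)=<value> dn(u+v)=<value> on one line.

sn u = -0.8405989946427781, cn u = -0.5416579457605608, dn u = 0.9857548132057127
sn v = 0.317966489553939, cn v = -0.9481019520709494, dn v = 0.9979742359464162
m = k² = 0.040032806724
D = 1 − m·sn²u·sn²v = 0.9971400629325392
sn(u+v) = (sn u·cn v·dn v + sn v·cn u·dn u)/D = 0.6255834271652166/0.9971400629325392 = 0.627377687870054
cn(u+v) = (cn u·cn v − sn u·sn v·dn u·dn v)/D = 0.7764880428965603/0.9971400629325392 = 0.7787151191307544
dn(u+v) = (dn u·dn v − m·sn u·sn v·cn u·cn v)/D = 0.9892528903512035/0.9971400629325392 = 0.9920902059053369

sn(u+v)=0.6273777 cn(u+v)=0.7787151 dn(u+v)=0.9920902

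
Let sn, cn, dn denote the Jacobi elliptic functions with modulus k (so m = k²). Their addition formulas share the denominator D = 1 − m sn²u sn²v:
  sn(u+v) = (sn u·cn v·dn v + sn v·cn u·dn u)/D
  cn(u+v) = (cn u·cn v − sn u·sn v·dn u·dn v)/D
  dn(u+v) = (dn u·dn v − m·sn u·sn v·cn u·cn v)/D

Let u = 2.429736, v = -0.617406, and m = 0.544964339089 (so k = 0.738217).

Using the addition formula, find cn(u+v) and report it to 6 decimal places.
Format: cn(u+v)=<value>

cn(u+v)=0.055210

sn u = 0.9321434111208454, cn u = -0.3620892999026546, dn u = 0.7255930028317404
sn v = -0.5627797757343245, cn v = 0.8266068739276388, dn v = 0.9096143733227905
m = k² = 0.544964339089
D = 1 − m·sn²u·sn²v = 0.850027884877441
cn(u+v) = (cn u·cn v − sn u·sn v·dn u·dn v)/D = 0.04693001311360524/0.850027884877441 = 0.05520996892986836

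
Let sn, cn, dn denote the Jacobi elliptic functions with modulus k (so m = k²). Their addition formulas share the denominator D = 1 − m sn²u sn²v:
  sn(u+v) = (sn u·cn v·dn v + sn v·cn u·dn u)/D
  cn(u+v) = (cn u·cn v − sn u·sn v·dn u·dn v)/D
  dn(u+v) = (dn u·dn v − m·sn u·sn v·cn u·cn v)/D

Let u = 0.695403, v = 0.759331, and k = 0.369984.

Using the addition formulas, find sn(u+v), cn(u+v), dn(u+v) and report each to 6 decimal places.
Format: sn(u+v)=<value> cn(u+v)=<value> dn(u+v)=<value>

sn u = 0.6353438578593302, cn u = 0.7722293585978347, dn u = 0.9719791543067034
sn v = 0.6819695787241207, cn v = 0.7313805395926565, dn v = 0.9676444136895732
m = k² = 0.136888160256
D = 1 − m·sn²u·sn²v = 0.9743011575175527
sn(u+v) = (sn u·cn v·dn v + sn v·cn u·dn u)/D = 0.9615233183294773/0.9743011575175527 = 0.9868851236709681
cn(u+v) = (cn u·cn v − sn u·sn v·dn u·dn v)/D = 0.1572757255545611/0.9743011575175527 = 0.1614241390775805
dn(u+v) = (dn u·dn v − m·sn u·sn v·cn u·cn v)/D = 0.907031384711459/0.9743011575175527 = 0.9309558730511086

sn(u+v)=0.986885 cn(u+v)=0.161424 dn(u+v)=0.930956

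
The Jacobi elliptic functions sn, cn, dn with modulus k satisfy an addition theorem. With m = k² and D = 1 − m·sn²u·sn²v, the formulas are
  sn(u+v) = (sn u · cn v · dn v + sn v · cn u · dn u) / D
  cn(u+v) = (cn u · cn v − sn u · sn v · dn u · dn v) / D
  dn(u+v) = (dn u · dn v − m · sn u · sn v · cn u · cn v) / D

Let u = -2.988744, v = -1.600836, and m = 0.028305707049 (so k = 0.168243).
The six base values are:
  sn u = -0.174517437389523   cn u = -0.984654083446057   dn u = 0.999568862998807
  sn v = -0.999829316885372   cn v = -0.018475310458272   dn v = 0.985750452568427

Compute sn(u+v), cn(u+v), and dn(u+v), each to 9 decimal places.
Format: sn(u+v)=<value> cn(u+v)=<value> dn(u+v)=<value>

m = k² = 0.028305707049
D = 1 − m·sn²u·sn²v = 0.9991382061393852
sn(u+v) = (sn u·cn v·dn v + sn v·cn u·dn u)/D = 0.9872398908057365/0.9991382061393852 = 0.9880914219268791
cn(u+v) = (cn u·cn v − sn u·sn v·dn u·dn v)/D = -0.153735334160063/0.9991382061393852 = -0.1538679366031731
dn(u+v) = (dn u·dn v − m·sn u·sn v·cn u·cn v)/D = 0.9852356098912558/0.9991382061393852 = 0.9860854122455708

sn(u+v)=0.988091422 cn(u+v)=-0.153867937 dn(u+v)=0.986085412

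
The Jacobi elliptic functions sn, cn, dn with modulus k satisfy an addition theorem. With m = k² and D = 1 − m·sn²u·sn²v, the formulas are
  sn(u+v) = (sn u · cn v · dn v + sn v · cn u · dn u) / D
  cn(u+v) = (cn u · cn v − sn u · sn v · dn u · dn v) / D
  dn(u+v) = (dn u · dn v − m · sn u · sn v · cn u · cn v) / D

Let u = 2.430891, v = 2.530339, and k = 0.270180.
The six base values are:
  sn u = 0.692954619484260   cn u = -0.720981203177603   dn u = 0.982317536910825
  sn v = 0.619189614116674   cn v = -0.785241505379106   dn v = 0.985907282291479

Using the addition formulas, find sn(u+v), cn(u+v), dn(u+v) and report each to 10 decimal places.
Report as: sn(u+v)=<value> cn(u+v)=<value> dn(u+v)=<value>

m = k² = 0.0729972324
D = 1 − m·sn²u·sn²v = 0.9865611127724326
sn(u+v) = (sn u·cn v·dn v + sn v·cn u·dn u)/D = -0.974998559041057/0.9865611127724326 = -0.9882799417271956
cn(u+v) = (cn u·cn v − sn u·sn v·dn u·dn v)/D = 0.1506009266327504/0.9865611127724326 = 0.1526524050897687
dn(u+v) = (dn u·dn v − m·sn u·sn v·cn u·cn v)/D = 0.9507418368290668/0.9865611127724326 = 0.9636927956315787

sn(u+v)=-0.9882799417 cn(u+v)=0.1526524051 dn(u+v)=0.9636927956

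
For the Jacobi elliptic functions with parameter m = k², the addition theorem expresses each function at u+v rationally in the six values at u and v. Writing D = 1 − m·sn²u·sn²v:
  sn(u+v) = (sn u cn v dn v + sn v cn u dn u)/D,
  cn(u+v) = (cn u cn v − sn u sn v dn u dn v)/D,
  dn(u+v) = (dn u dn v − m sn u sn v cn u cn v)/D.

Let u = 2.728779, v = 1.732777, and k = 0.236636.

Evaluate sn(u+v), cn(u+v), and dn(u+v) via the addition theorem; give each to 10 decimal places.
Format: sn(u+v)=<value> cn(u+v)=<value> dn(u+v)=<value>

sn u = 0.4415937498121552, cn u = -0.8972151136304156, dn u = 0.9945252040383573
sn v = 0.9908556494843611, cn v = -0.1349262090363654, dn v = 0.9721228451839236
m = k² = 0.055996596496
D = 1 − m·sn²u·sn²v = 0.9892791740170719
sn(u+v) = (sn u·cn v·dn v + sn v·cn u·dn u)/D = -0.9420650902009947/0.9892791740170719 = -0.9522742567961282
cn(u+v) = (cn u·cn v − sn u·sn v·dn u·dn v)/D = -0.3019712734160184/0.9892791740170719 = -0.3052437384179759
dn(u+v) = (dn u·dn v − m·sn u·sn v·cn u·cn v)/D = 0.9638345569621306/0.9892791740170719 = 0.9742796394352256

sn(u+v)=-0.9522742568 cn(u+v)=-0.3052437384 dn(u+v)=0.9742796394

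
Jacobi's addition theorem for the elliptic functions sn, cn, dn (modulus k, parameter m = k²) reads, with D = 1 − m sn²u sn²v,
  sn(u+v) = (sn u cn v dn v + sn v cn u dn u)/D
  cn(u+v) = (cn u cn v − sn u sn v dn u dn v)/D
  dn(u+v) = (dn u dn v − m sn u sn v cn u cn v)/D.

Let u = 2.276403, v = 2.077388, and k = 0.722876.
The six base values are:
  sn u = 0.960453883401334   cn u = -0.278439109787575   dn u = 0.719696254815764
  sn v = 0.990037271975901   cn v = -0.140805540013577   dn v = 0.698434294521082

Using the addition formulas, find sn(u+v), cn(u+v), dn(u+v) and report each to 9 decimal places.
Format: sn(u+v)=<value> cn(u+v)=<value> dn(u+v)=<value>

m = k² = 0.522549711376
D = 1 − m·sn²u·sn²v = 0.5275196671765281
sn(u+v) = (sn u·cn v·dn v + sn v·cn u·dn u)/D = -0.2928494553825212/0.5275196671765281 = -0.555144146473164
cn(u+v) = (cn u·cn v − sn u·sn v·dn u·dn v)/D = -0.4387666757403024/0.5275196671765281 = -0.8317541563686846
dn(u+v) = (dn u·dn v − m·sn u·sn v·cn u·cn v)/D = 0.4831797969000921/0.5275196671765281 = 0.9159465077126722

sn(u+v)=-0.555144146 cn(u+v)=-0.831754156 dn(u+v)=0.915946508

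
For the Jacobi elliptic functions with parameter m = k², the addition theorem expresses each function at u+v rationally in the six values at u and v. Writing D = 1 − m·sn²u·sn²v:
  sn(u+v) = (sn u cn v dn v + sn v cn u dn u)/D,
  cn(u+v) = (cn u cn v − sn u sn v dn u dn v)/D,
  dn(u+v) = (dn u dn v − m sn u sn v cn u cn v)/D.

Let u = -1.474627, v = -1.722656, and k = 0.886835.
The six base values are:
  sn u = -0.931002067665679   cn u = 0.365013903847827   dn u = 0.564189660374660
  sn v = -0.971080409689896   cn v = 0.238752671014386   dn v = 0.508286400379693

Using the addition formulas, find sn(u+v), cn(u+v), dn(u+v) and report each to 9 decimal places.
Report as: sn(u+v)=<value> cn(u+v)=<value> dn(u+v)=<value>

m = k² = 0.786476317225
D = 1 − m·sn²u·sn²v = 0.3571682389992536
sn(u+v) = (sn u·cn v·dn v + sn v·cn u·dn u)/D = -0.3129629646235593/0.3571682389992536 = -0.8762340276964361
cn(u+v) = (cn u·cn v − sn u·sn v·dn u·dn v)/D = -0.1721143042395394/0.3571682389992536 = -0.4818858046330907
dn(u+v) = (dn u·dn v − m·sn u·sn v·cn u·cn v)/D = 0.2248045491762929/0.3571682389992536 = 0.6294080061714632

sn(u+v)=-0.876234028 cn(u+v)=-0.481885805 dn(u+v)=0.629408006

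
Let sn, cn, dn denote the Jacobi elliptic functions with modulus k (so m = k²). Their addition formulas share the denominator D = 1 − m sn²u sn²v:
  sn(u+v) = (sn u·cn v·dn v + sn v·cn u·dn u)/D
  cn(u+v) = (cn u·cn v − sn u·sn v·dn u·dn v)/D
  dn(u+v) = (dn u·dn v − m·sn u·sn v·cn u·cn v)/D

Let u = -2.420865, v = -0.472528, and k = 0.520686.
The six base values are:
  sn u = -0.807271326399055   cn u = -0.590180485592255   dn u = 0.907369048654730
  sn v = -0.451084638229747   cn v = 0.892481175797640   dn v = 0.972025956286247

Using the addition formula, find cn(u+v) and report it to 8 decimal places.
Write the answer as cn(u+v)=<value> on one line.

cn(u+v)=-0.87951748

m = k² = 0.271113910596
D = 1 − m·sn²u·sn²v = 0.9640493348422173
cn(u+v) = (cn u·cn v − sn u·sn v·dn u·dn v)/D = -0.8478982392589491/0.9640493348422173 = -0.8795174775964363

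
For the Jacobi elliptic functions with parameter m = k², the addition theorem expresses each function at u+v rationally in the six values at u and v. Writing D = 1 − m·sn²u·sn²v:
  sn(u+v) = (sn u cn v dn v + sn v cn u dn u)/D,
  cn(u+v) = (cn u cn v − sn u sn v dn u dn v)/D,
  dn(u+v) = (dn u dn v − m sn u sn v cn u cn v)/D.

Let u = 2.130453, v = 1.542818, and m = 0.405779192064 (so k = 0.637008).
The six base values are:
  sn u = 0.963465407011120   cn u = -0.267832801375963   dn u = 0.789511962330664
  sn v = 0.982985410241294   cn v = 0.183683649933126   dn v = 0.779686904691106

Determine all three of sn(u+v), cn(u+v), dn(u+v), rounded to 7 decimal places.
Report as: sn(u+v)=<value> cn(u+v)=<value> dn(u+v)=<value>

m = k² = 0.405779192064
D = 1 − m·sn²u·sn²v = 0.6360378942152612
sn(u+v) = (sn u·cn v·dn v + sn v·cn u·dn u)/D = -0.06987593525367644/0.6360378942152612 = -0.1098612769603749
cn(u+v) = (cn u·cn v − sn u·sn v·dn u·dn v)/D = -0.6321879123727436/0.6360378942152612 = -0.9939469300846176
dn(u+v) = (dn u·dn v − m·sn u·sn v·cn u·cn v)/D = 0.634478468189304/0.6360378942152612 = 0.997548218368528

sn(u+v)=-0.1098613 cn(u+v)=-0.9939469 dn(u+v)=0.9975482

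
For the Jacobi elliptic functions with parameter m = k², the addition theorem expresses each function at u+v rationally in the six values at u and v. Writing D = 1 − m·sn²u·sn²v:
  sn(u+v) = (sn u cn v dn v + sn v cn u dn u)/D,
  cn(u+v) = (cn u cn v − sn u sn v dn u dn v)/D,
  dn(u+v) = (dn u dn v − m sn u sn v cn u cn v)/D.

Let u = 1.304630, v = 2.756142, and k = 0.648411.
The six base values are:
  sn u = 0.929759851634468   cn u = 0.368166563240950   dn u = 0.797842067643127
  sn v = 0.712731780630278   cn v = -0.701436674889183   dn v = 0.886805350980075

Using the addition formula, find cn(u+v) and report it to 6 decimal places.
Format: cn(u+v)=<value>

cn(u+v)=-0.891744

m = k² = 0.420436824921
D = 1 − m·sn²u·sn²v = 0.8153732716006795
cn(u+v) = (cn u·cn v − sn u·sn v·dn u·dn v)/D = -0.7271044141206773/0.8153732716006795 = -0.8917442347518709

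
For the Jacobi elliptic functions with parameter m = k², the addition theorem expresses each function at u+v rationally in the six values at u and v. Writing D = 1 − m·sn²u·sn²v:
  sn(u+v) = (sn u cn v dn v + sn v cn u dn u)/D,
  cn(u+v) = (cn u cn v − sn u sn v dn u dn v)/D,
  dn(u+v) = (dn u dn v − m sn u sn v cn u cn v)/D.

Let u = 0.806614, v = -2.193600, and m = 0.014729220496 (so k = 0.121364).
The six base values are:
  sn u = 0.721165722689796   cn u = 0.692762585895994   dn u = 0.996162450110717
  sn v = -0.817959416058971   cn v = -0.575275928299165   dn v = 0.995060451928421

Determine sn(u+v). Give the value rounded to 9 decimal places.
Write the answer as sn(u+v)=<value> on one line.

sn(u+v)=-0.982331817

m = k² = 0.014729220496
D = 1 − m·sn²u·sn²v = 0.9948747691841885
sn(u+v) = (sn u·cn v·dn v + sn v·cn u·dn u)/D = -0.977297139957348/0.9948747691841885 = -0.9823318172585135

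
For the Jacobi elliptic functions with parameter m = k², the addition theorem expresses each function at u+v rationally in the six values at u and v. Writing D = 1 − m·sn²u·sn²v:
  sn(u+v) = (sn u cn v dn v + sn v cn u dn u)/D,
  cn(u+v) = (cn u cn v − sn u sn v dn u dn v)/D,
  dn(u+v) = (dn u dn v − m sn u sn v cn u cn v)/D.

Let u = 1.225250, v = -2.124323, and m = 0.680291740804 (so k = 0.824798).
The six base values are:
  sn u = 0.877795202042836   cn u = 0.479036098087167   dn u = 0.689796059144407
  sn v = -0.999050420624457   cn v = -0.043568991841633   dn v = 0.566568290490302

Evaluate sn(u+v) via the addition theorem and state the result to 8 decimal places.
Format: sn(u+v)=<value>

m = k² = 0.680291740804
D = 1 − m·sn²u·sn²v = 0.4768136342431381
sn(u+v) = (sn u·cn v·dn v + sn v·cn u·dn u)/D = -0.3517916433884114/0.4768136342431381 = -0.7377969464879539

sn(u+v)=-0.73779695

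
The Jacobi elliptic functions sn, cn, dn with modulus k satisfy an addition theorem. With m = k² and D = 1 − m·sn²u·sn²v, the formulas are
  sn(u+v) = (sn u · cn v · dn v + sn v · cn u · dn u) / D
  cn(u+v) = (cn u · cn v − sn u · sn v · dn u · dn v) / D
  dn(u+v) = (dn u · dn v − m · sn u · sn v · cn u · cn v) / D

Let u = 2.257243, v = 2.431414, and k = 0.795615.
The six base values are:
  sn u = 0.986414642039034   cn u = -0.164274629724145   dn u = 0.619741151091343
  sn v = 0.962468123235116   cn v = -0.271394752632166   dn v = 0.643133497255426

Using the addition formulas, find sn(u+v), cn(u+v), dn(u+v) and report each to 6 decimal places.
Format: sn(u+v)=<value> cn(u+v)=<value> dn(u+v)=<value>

m = k² = 0.633003228225
D = 1 − m·sn²u·sn²v = 0.4294448174942559
sn(u+v) = (sn u·cn v·dn v + sn v·cn u·dn u)/D = -0.270158538760523/0.4294448174942559 = -0.629087900831721
cn(u+v) = (cn u·cn v − sn u·sn v·dn u·dn v)/D = -0.3338221310929726/0.4294448174942559 = -0.7773341707574284
dn(u+v) = (dn u·dn v − m·sn u·sn v·cn u·cn v)/D = 0.371783146510617/0.4294448174942559 = 0.8657297314237348

sn(u+v)=-0.629088 cn(u+v)=-0.777334 dn(u+v)=0.865730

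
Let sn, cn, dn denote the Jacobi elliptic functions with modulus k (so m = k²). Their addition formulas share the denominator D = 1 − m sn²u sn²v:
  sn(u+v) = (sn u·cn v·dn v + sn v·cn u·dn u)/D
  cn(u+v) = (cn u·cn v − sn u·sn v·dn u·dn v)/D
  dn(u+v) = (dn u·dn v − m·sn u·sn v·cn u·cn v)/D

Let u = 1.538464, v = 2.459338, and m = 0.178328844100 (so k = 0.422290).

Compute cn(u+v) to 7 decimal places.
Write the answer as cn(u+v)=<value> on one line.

sn u = 0.9949936433510222, cn u = 0.09993822937724522, dn u = 0.9074426934659192
sn v = 0.7333348500872652, cn v = -0.6798676324458228, dn v = 0.9508408456731238
m = k² = 0.1783288441
D = 1 − m·sn²u·sn²v = 0.905056146246925
cn(u+v) = (cn u·cn v − sn u·sn v·dn u·dn v)/D = -0.6975229482039287/0.905056146246925 = -0.7706957751697591

cn(u+v)=-0.7706958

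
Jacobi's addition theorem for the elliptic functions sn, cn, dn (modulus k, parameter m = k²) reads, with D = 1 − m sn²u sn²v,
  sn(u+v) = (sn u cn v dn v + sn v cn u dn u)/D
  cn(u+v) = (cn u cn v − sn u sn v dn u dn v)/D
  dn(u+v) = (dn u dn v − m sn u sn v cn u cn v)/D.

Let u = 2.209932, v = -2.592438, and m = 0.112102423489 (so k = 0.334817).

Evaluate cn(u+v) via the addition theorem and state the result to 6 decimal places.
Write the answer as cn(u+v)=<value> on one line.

cn(u+v)=0.928110

sn u = 0.8465291493535757, cn u = -0.5323423703733449, dn u = 0.9589922329511358
sn v = -0.5961161523815683, cn v = -0.8028982082865765, dn v = 0.9798795349618553
m = k² = 0.112102423489
D = 1 − m·sn²u·sn²v = 0.9714529907895378
cn(u+v) = (cn u·cn v − sn u·sn v·dn u·dn v)/D = 0.9016156809918903/0.9714529907895378 = 0.928110458807803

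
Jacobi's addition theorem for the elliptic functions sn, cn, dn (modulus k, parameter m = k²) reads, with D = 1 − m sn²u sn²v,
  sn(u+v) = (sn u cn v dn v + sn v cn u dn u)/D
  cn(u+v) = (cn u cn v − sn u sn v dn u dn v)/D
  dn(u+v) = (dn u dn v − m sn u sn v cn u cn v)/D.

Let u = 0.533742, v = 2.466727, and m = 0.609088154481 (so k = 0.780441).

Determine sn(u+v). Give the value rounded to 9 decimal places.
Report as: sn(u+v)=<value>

sn(u+v)=0.753118099

sn u = 0.4962375098797117, cn u = 0.8681868081169991, dn u = 0.9219604259887162
sn v = 0.9475539892887486, cn v = -0.319595740558253, dn v = 0.6731455898322701
m = k² = 0.609088154481
D = 1 − m·sn²u·sn²v = 0.865331116373991
sn(u+v) = (sn u·cn v·dn v + sn v·cn u·dn u)/D = 0.6516965252837479/0.865331116373991 = 0.7531180989013326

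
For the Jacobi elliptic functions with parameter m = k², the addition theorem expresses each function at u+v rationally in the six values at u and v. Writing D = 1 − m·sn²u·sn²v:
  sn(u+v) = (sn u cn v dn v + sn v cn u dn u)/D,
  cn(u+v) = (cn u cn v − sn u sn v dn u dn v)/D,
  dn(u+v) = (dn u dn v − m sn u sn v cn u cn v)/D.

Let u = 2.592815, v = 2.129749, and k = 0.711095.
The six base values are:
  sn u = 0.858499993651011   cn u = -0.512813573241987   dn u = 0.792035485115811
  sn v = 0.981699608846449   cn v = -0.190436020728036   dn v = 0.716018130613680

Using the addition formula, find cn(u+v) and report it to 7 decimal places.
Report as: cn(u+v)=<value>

cn(u+v)=-0.5934398

m = k² = 0.505656099025
D = 1 − m·sn²u·sn²v = 0.6408357694878974
cn(u+v) = (cn u·cn v − sn u·sn v·dn u·dn v)/D = -0.3802974443254399/0.6408357694878974 = -0.5934397897753772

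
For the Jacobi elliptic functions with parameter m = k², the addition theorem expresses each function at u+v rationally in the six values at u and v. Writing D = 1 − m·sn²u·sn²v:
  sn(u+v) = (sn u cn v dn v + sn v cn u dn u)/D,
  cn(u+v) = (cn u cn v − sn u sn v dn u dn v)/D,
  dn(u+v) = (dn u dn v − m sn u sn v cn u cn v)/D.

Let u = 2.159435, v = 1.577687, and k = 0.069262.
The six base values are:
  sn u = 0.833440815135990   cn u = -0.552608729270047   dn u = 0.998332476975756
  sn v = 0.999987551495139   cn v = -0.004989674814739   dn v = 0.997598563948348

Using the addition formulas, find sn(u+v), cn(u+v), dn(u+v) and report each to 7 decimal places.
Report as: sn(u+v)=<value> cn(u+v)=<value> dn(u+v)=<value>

sn(u+v)=-0.5576873 cn(u+v)=-0.8300511 dn(u+v)=0.9992537

m = k² = 0.004797224644
D = 1 − m·sn²u·sn²v = 0.996667817547477
sn(u+v) = (sn u·cn v·dn v + sn v·cn u·dn u)/D = -0.555828985845433/0.996667817547477 = -0.5576873016861064
cn(u+v) = (cn u·cn v − sn u·sn v·dn u·dn v)/D = -0.8272852452624115/0.996667817547477 = -0.8300511270627068
dn(u+v) = (dn u·dn v − m·sn u·sn v·cn u·cn v)/D = 0.9959240211152519/0.996667817547477 = 0.9992537168160447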